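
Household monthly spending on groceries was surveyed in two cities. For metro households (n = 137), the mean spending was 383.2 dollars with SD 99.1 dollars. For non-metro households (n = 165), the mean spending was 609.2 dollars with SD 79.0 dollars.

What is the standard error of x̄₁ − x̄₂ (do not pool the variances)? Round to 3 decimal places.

10.465

Standard errors of each mean: 99.1/√137 = 8.4667 and 79.0/√165 = 6.1501.
SE(x̄₁ − x̄₂) = √(8.4667² + 6.1501²) = 10.4646 for independent samples with unequal variances.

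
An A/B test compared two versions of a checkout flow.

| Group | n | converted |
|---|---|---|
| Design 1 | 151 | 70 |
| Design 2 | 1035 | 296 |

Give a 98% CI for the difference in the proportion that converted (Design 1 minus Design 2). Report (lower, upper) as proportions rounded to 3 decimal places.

(0.078, 0.277)

Sample proportions: 70/151 = 0.4636, 296/1035 = 0.2860.
Each SE is √(p̂(1−p̂)/n): √(0.4636·0.5364/151) = 0.04058 and √(0.2860·0.7140/1035) = 0.01405.
SE(p̂₁ − p̂₂) = √(SE₁² + SE₂²) = √(0.0016467364 + 0.0001974025) = 0.04294, since the two samples are independent.
At 98% confidence z* = 2.326; margin = 2.326 × 0.04294 = 0.09988.
The difference is 0.4636 − 0.2860 = 0.1776, so the interval is 0.1776 ± 0.09988 = (0.078, 0.277).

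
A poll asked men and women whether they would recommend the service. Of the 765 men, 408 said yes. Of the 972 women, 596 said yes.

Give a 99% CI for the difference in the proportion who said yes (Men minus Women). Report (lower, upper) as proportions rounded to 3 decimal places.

First, p̂₁ = 408/765 = 0.5333; p̂₂ = 596/972 = 0.6132.
The two standard errors are √(0.5333×0.4667/765) = 0.01804 and √(0.6132×0.3868/972) = 0.01562.
Because the samples are independent, SE_diff = √(0.01804² + 0.01562²) = 0.02386.
Using z* = 2.576 for 99%, ME = 2.576 × 0.02386 = 0.06146.
p̂₁ − p̂₂ = -0.0799; interval -0.0799 ± 0.06146 gives (-0.141, -0.018).

(-0.141, -0.018)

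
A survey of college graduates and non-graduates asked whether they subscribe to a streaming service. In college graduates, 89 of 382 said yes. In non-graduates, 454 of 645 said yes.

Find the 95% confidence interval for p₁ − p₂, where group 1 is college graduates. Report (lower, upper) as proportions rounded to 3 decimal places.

p̂₁ = 89/382 = 0.2330 and p̂₂ = 454/645 = 0.7039.
SE₁ = √(p̂₁(1−p̂₁)/n₁) = √(0.2330·0.7670/382) = 0.02163; SE₂ = √(0.7039·0.2961/645) = 0.01798.
Independent samples: SE of the difference = √(SE₁² + SE₂²) = √(0.0004678569 + 0.0003232804) = 0.02813.
z* for 95% confidence is 1.960, so the margin of error is 1.960 × 0.02813 = 0.05513.
Point estimate p̂₁ − p̂₂ = 0.2330 − 0.7039 = -0.4709.
-0.4709 ± 0.05513 → (-0.526, -0.416).

(-0.526, -0.416)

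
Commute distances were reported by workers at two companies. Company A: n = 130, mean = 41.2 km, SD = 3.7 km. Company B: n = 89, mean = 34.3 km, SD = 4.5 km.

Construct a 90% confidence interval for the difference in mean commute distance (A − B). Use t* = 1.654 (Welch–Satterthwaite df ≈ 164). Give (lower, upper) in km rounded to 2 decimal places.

(5.95, 7.85)

Standard errors of each mean: 3.7/√130 = 0.3245 and 4.5/√89 = 0.4770.
SE(x̄₁ − x̄₂) = √(0.3245² + 0.4770²) = 0.5769 for independent samples with unequal variances.
With t* = 1.654, the margin is 1.654 × 0.5769 = 0.9542.
x̄₁ − x̄₂ = 41.2 − 34.3 = 6.9000; the interval is 6.9000 ± 0.9542 = (5.95, 7.85).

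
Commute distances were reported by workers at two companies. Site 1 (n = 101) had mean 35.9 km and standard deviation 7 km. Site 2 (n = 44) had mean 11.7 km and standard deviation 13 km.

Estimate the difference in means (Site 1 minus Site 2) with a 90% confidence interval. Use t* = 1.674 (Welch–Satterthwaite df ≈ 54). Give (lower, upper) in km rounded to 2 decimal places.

(20.72, 27.68)

Per-group SEs: s₁/√n₁ = 7/√101 = 0.6965, s₂/√n₂ = 13/√44 = 1.9598.
Unpooled SE of the difference: √(0.48511225 + 3.84081604) = 2.0799.
Margin of error = t* · SE = 1.674 × 2.0799 = 3.4818.
x̄₁ − x̄₂ = 35.9 − 11.7 = 24.2000.
CI: 24.2000 ± 3.4818 = (20.72, 27.68).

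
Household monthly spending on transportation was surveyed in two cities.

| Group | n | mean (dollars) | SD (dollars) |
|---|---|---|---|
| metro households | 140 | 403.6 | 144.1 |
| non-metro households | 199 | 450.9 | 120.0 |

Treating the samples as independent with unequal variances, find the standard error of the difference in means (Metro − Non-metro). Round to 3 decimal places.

14.855

Per-group SEs: s₁/√n₁ = 144.1/√140 = 12.1787, s₂/√n₂ = 120.0/√199 = 8.5066.
Unpooled SE of the difference: √(148.32073369 + 72.36224356) = 14.8554.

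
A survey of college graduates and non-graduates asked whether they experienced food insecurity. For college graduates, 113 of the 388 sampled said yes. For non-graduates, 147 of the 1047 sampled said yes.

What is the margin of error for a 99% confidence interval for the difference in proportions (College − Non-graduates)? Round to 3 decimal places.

First, p̂₁ = 113/388 = 0.2912; p̂₂ = 147/1047 = 0.1404.
The two standard errors are √(0.2912×0.7088/388) = 0.02306 and √(0.1404×0.8596/1047) = 0.01074.
Because the samples are independent, SE_diff = √(0.02306² + 0.01074²) = 0.02544.
Using z* = 2.576 for 99%, ME = 2.576 × 0.02544 = 0.06553.

0.066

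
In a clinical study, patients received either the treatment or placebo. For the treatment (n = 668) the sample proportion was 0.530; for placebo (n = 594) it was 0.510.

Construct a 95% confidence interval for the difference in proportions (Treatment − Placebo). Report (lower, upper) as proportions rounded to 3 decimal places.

Each SE is √(p̂(1−p̂)/n): √(0.5300·0.4700/668) = 0.01931 and √(0.5100·0.4900/594) = 0.02051.
SE(p̂₁ − p̂₂) = √(SE₁² + SE₂²) = √(0.0003728761 + 0.0004206601) = 0.02817, since the two samples are independent.
At 95% confidence z* = 1.960; margin = 1.960 × 0.02817 = 0.05521.
The difference is 0.5300 − 0.5100 = 0.0200, so the interval is 0.0200 ± 0.05521 = (-0.035, 0.075).

(-0.035, 0.075)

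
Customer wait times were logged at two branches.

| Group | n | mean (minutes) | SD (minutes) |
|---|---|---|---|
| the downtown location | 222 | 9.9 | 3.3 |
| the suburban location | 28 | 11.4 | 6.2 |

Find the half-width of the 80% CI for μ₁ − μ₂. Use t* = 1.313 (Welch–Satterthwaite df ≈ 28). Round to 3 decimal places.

1.566

SE₁ = s₁/√n₁ = 3.3/√222 = 0.2215; SE₂ = 6.2/√28 = 1.1717.
Independent samples, unequal variances: SE_diff = √(SE₁² + SE₂²) = √(0.04906225 + 1.37288089) = 1.1925.
t* = 1.313, so margin of error = 1.313 × 1.1925 = 1.5658.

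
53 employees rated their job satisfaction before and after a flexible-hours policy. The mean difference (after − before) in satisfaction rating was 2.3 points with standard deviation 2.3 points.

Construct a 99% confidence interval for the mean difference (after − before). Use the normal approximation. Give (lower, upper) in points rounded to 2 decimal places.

(1.49, 3.11)

Paired design: SE = s_d/√n = 2.3/√53 = 0.3159.
z* = 2.576; margin of error = 2.576 × 0.3159 = 0.8138.
2.3 ± 0.8138 → (1.49, 3.11).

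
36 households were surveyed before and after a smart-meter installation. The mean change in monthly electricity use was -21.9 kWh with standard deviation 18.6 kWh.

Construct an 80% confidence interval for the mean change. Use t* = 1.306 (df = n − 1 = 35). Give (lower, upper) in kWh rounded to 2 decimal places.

Paired design: SE = s_d/√n = 18.6/√36 = 3.1000.
t* = 1.306; margin of error = 1.306 × 3.1000 = 4.0486.
-21.9 ± 4.0486 → (-25.95, -17.85).

(-25.95, -17.85)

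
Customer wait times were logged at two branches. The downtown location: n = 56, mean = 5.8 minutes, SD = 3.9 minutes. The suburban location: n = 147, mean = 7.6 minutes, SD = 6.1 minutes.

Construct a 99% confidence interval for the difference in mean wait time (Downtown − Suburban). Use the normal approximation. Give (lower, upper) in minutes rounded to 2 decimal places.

Per-group SEs: s₁/√n₁ = 3.9/√56 = 0.5212, s₂/√n₂ = 6.1/√147 = 0.5031.
Unpooled SE of the difference: √(0.27164944 + 0.25310961) = 0.7244.
Margin of error = z* · SE = 2.576 × 0.7244 = 1.8661.
x̄₁ − x̄₂ = 5.8 − 7.6 = -1.8000.
CI: -1.8000 ± 1.8661 = (-3.67, 0.07).

(-3.67, 0.07)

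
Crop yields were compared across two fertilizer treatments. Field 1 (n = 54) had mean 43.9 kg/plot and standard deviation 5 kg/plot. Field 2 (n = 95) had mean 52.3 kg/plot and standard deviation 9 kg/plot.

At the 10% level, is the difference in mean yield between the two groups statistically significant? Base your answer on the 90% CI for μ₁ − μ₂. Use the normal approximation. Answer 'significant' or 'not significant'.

significant

SE₁ = s₁/√n₁ = 5/√54 = 0.6804; SE₂ = 9/√95 = 0.9234.
Independent samples, unequal variances: SE_diff = √(SE₁² + SE₂²) = √(0.46294416 + 0.85266756) = 1.1470.
z* = 1.645, so margin of error = 1.645 × 1.1470 = 1.8868.
Difference in means = 43.9 − 52.3 = -8.4000.
-8.4000 ± 1.8868 → (-10.2868, -6.5132).
The interval (-10.2868, -6.5132) does not contain 0, so the difference is significant.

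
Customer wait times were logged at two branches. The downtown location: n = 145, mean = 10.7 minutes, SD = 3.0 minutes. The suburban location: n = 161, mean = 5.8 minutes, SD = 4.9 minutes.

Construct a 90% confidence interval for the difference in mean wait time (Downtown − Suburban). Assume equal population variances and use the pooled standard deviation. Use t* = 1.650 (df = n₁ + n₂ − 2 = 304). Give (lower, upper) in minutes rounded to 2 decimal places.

s_p = √[((n₁−1)s₁² + (n₂−1)s₂²)/(n₁+n₂−2)] = √[(144·3.0² + 160·4.9²)/304] = 4.1110.
SE = 4.1110·√(1/145 + 1/161) = 0.4707.
With t* = 1.650, margin = 1.650 × 0.4707 = 0.7767.
x̄₁ − x̄₂ = 10.7 − 5.8 = 4.9000; interval 4.9000 ± 0.7767 = (4.12, 5.68).

(4.12, 5.68)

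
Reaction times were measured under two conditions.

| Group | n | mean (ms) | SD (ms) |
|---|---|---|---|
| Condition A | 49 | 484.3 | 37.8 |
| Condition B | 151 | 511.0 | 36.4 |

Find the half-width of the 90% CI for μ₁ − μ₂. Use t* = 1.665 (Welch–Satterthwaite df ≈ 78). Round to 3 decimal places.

10.255

SE₁ = s₁/√n₁ = 37.8/√49 = 5.4000; SE₂ = 36.4/√151 = 2.9622.
Independent samples, unequal variances: SE_diff = √(SE₁² + SE₂²) = √(29.16 + 8.77462884) = 6.1591.
t* = 1.665, so margin of error = 1.665 × 6.1591 = 10.2549.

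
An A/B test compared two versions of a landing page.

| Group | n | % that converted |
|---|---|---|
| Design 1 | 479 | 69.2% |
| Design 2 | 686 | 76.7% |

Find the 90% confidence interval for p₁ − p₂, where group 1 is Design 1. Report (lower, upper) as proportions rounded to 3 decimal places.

(-0.119, -0.031)

Each SE is √(p̂(1−p̂)/n): √(0.6920·0.3080/479) = 0.02109 and √(0.7670·0.2330/686) = 0.01614.
SE(p̂₁ − p̂₂) = √(SE₁² + SE₂²) = √(0.0004447881 + 0.0002604996) = 0.02656, since the two samples are independent.
At 90% confidence z* = 1.645; margin = 1.645 × 0.02656 = 0.04369.
The difference is 0.6920 − 0.7670 = -0.0750, so the interval is -0.0750 ± 0.04369 = (-0.119, -0.031).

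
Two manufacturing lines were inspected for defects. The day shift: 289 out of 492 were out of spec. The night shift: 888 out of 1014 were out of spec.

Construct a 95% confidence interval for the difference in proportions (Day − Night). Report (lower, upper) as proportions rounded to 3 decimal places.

(-0.336, -0.240)

First, p̂₁ = 289/492 = 0.5874; p̂₂ = 888/1014 = 0.8757.
The two standard errors are √(0.5874×0.4126/492) = 0.02219 and √(0.8757×0.1243/1014) = 0.01036.
Because the samples are independent, SE_diff = √(0.02219² + 0.01036²) = 0.02449.
Using z* = 1.960 for 95%, ME = 1.960 × 0.02449 = 0.04800.
p̂₁ − p̂₂ = -0.2883; interval -0.2883 ± 0.04800 gives (-0.336, -0.240).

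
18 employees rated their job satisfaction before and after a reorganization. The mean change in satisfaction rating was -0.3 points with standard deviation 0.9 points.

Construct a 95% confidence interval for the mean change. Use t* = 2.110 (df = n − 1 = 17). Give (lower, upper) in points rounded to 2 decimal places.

Paired design: SE = s_d/√n = 0.9/√18 = 0.2121.
t* = 2.110; margin of error = 2.110 × 0.2121 = 0.4475.
-0.3 ± 0.4475 → (-0.75, 0.15).

(-0.75, 0.15)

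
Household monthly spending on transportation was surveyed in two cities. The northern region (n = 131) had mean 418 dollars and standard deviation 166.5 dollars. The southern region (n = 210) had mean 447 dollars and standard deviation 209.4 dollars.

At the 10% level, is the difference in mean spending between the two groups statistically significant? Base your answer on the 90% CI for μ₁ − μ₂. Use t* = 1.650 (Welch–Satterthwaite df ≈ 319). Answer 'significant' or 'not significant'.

Per-group SEs: s₁/√n₁ = 166.5/√131 = 14.5472, s₂/√n₂ = 209.4/√210 = 14.4500.
Unpooled SE of the difference: √(211.62102784 + 208.8025) = 20.5042.
Margin of error = t* · SE = 1.650 × 20.5042 = 33.8319.
x̄₁ − x̄₂ = 418 − 447 = -29.0000.
CI: -29.0000 ± 33.8319 = (-62.8319, 4.8319).
The interval (-62.8319, 4.8319) contains 0, so the difference is not significant.

not significant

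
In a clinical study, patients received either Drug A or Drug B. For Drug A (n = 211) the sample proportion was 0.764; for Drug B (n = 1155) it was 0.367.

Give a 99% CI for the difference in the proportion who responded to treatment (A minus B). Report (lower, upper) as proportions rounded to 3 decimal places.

(0.313, 0.481)

SE₁ = √(p̂₁(1−p̂₁)/n₁) = √(0.7640·0.2360/211) = 0.02923; SE₂ = √(0.3670·0.6330/1155) = 0.01418.
Independent samples: SE of the difference = √(SE₁² + SE₂²) = √(0.0008543929 + 0.0002010724) = 0.03249.
z* for 99% confidence is 2.576, so the margin of error is 2.576 × 0.03249 = 0.08369.
Point estimate p̂₁ − p̂₂ = 0.7640 − 0.3670 = 0.3970.
0.3970 ± 0.08369 → (0.313, 0.481).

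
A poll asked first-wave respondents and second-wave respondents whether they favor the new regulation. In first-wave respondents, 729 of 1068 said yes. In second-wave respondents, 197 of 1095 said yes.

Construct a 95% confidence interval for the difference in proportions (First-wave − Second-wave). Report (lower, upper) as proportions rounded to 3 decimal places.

First, p̂₁ = 729/1068 = 0.6826; p̂₂ = 197/1095 = 0.1799.
The two standard errors are √(0.6826×0.3174/1068) = 0.01424 and √(0.1799×0.8201/1095) = 0.01161.
Because the samples are independent, SE_diff = √(0.01424² + 0.01161²) = 0.01837.
Using z* = 1.960 for 95%, ME = 1.960 × 0.01837 = 0.03601.
p̂₁ − p̂₂ = 0.5027; interval 0.5027 ± 0.03601 gives (0.467, 0.539).

(0.467, 0.539)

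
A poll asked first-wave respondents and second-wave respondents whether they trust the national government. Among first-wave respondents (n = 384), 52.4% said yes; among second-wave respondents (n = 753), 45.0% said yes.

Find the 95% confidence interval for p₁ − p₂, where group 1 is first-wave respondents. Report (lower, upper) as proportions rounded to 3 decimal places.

(0.013, 0.135)

Each SE is √(p̂(1−p̂)/n): √(0.5240·0.4760/384) = 0.02549 and √(0.4500·0.5500/753) = 0.01813.
SE(p̂₁ − p̂₂) = √(SE₁² + SE₂²) = √(0.0006497401 + 0.0003286969) = 0.03128, since the two samples are independent.
At 95% confidence z* = 1.960; margin = 1.960 × 0.03128 = 0.06131.
The difference is 0.5240 − 0.4500 = 0.0740, so the interval is 0.0740 ± 0.06131 = (0.013, 0.135).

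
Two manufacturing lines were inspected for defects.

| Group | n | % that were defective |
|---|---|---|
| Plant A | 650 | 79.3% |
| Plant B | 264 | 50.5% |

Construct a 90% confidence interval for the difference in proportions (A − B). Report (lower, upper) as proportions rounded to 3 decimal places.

SE₁ = √(p̂₁(1−p̂₁)/n₁) = √(0.7930·0.2070/650) = 0.01589; SE₂ = √(0.5050·0.4950/264) = 0.03077.
Independent samples: SE of the difference = √(SE₁² + SE₂²) = √(0.0002524921 + 0.0009467929) = 0.03463.
z* for 90% confidence is 1.645, so the margin of error is 1.645 × 0.03463 = 0.05697.
Point estimate p̂₁ − p̂₂ = 0.7930 − 0.5050 = 0.2880.
0.2880 ± 0.05697 → (0.231, 0.345).

(0.231, 0.345)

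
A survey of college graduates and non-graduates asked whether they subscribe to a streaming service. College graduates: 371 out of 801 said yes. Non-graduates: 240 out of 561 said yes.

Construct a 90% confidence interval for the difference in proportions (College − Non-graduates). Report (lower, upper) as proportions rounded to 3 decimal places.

First, p̂₁ = 371/801 = 0.4632; p̂₂ = 240/561 = 0.4278.
The two standard errors are √(0.4632×0.5368/801) = 0.01762 and √(0.4278×0.5722/561) = 0.02089.
Because the samples are independent, SE_diff = √(0.01762² + 0.02089²) = 0.02733.
Using z* = 1.645 for 90%, ME = 1.645 × 0.02733 = 0.04496.
p̂₁ − p̂₂ = 0.0354; interval 0.0354 ± 0.04496 gives (-0.010, 0.080).

(-0.010, 0.080)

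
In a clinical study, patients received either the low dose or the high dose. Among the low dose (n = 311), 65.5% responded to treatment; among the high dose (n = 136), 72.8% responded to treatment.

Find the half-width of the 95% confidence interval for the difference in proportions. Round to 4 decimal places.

SE₁ = √(p̂₁(1−p̂₁)/n₁) = √(0.6550·0.3450/311) = 0.02696; SE₂ = √(0.7280·0.2720/136) = 0.03816.
Independent samples: SE of the difference = √(SE₁² + SE₂²) = √(0.0007268416 + 0.0014561856) = 0.04672.
z* for 95% confidence is 1.960, so the margin of error is 1.960 × 0.04672 = 0.09157.

0.0916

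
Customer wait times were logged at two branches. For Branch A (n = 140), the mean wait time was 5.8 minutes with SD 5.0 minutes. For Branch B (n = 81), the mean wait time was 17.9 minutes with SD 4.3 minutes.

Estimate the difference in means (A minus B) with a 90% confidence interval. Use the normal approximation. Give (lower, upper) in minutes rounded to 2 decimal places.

(-13.15, -11.05)

Per-group SEs: s₁/√n₁ = 5.0/√140 = 0.4226, s₂/√n₂ = 4.3/√81 = 0.4778.
Unpooled SE of the difference: √(0.17859076 + 0.22829284) = 0.6379.
Margin of error = z* · SE = 1.645 × 0.6379 = 1.0493.
x̄₁ − x̄₂ = 5.8 − 17.9 = -12.1000.
CI: -12.1000 ± 1.0493 = (-13.15, -11.05).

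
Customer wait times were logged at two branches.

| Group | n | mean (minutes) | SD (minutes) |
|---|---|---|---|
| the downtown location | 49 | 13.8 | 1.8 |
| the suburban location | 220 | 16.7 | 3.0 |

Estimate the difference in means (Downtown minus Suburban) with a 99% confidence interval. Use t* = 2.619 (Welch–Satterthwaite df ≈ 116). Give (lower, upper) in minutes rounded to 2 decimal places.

Per-group SEs: s₁/√n₁ = 1.8/√49 = 0.2571, s₂/√n₂ = 3.0/√220 = 0.2023.
Unpooled SE of the difference: √(0.06610041 + 0.04092529) = 0.3271.
Margin of error = t* · SE = 2.619 × 0.3271 = 0.8567.
x̄₁ − x̄₂ = 13.8 − 16.7 = -2.9000.
CI: -2.9000 ± 0.8567 = (-3.76, -2.04).

(-3.76, -2.04)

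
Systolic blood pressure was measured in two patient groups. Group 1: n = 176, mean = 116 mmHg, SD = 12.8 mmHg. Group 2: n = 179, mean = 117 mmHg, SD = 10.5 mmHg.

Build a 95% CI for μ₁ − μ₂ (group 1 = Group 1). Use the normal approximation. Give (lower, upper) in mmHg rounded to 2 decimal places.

(-3.44, 1.44)

SE₁ = s₁/√n₁ = 12.8/√176 = 0.9648; SE₂ = 10.5/√179 = 0.7848.
Independent samples, unequal variances: SE_diff = √(SE₁² + SE₂²) = √(0.93083904 + 0.61591104) = 1.2437.
z* = 1.960, so margin of error = 1.960 × 1.2437 = 2.4377.
Difference in means = 116 − 117 = -1.0000.
-1.0000 ± 2.4377 → (-3.44, 1.44).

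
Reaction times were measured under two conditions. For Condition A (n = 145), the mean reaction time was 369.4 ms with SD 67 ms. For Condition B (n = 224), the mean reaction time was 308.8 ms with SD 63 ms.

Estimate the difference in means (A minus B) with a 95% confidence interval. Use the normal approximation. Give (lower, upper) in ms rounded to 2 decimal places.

SE₁ = s₁/√n₁ = 67/√145 = 5.5640; SE₂ = 63/√224 = 4.2094.
Independent samples, unequal variances: SE_diff = √(SE₁² + SE₂²) = √(30.958096 + 17.71904836) = 6.9769.
z* = 1.960, so margin of error = 1.960 × 6.9769 = 13.6747.
Difference in means = 369.4 − 308.8 = 60.6000.
60.6000 ± 13.6747 → (46.93, 74.27).

(46.93, 74.27)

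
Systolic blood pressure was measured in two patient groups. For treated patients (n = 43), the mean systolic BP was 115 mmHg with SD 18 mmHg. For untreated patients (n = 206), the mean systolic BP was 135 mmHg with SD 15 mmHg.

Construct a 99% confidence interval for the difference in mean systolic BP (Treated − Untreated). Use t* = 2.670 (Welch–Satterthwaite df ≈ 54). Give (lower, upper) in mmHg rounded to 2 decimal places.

Per-group SEs: s₁/√n₁ = 18/√43 = 2.7450, s₂/√n₂ = 15/√206 = 1.0451.
Unpooled SE of the difference: √(7.535025 + 1.09223401) = 2.9372.
Margin of error = t* · SE = 2.670 × 2.9372 = 7.8423.
x̄₁ − x̄₂ = 115 − 135 = -20.0000.
CI: -20.0000 ± 7.8423 = (-27.84, -12.16).

(-27.84, -12.16)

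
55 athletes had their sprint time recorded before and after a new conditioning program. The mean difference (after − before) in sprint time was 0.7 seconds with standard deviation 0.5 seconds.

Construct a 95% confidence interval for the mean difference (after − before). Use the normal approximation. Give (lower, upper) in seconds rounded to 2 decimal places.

(0.57, 0.83)

Paired design: SE = s_d/√n = 0.5/√55 = 0.0674.
z* = 1.960; margin of error = 1.960 × 0.0674 = 0.1321.
0.7 ± 0.1321 → (0.57, 0.83).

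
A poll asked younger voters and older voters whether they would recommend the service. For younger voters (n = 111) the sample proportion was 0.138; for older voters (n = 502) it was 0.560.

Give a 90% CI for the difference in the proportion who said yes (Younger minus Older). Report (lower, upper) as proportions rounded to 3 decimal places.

Each SE is √(p̂(1−p̂)/n): √(0.1380·0.8620/111) = 0.03274 and √(0.5600·0.4400/502) = 0.02215.
SE(p̂₁ − p̂₂) = √(SE₁² + SE₂²) = √(0.0010719076 + 0.0004906225) = 0.03953, since the two samples are independent.
At 90% confidence z* = 1.645; margin = 1.645 × 0.03953 = 0.06503.
The difference is 0.1380 − 0.5600 = -0.4220, so the interval is -0.4220 ± 0.06503 = (-0.487, -0.357).

(-0.487, -0.357)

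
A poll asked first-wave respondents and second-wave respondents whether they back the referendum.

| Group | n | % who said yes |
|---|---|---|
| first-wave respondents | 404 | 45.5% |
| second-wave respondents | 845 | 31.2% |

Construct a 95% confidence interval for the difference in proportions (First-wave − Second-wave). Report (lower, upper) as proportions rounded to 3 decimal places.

(0.085, 0.201)

The two standard errors are √(0.4550×0.5450/404) = 0.02477 and √(0.3120×0.6880/845) = 0.01594.
Because the samples are independent, SE_diff = √(0.02477² + 0.01594²) = 0.02946.
Using z* = 1.960 for 95%, ME = 1.960 × 0.02946 = 0.05774.
p̂₁ − p̂₂ = 0.1430; interval 0.1430 ± 0.05774 gives (0.085, 0.201).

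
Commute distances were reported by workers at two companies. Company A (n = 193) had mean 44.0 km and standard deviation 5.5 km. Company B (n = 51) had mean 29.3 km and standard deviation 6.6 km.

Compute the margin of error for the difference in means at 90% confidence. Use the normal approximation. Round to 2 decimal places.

1.65

Standard errors of each mean: 5.5/√193 = 0.3959 and 6.6/√51 = 0.9242.
SE(x̄₁ − x̄₂) = √(0.3959² + 0.9242²) = 1.0054 for independent samples with unequal variances.
With z* = 1.645, the margin is 1.645 × 1.0054 = 1.6539.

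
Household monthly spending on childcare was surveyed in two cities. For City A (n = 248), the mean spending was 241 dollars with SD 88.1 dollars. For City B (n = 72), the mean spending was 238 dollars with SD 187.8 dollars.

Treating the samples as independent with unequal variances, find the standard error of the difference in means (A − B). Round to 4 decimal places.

22.8285

Per-group SEs: s₁/√n₁ = 88.1/√248 = 5.5944, s₂/√n₂ = 187.8/√72 = 22.1324.
Unpooled SE of the difference: √(31.29731136 + 489.84312976) = 22.8285.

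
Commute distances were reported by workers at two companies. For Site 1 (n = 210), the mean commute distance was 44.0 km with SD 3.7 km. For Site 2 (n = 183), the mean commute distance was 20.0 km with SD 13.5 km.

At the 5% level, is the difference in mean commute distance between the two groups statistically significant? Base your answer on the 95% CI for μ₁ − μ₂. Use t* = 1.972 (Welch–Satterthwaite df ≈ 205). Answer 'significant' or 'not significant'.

significant

Standard errors of each mean: 3.7/√210 = 0.2553 and 13.5/√183 = 0.9979.
SE(x̄₁ − x̄₂) = √(0.2553² + 0.9979²) = 1.0300 for independent samples with unequal variances.
With t* = 1.972, the margin is 1.972 × 1.0300 = 2.0312.
x̄₁ − x̄₂ = 44.0 − 20.0 = 24.0000; the interval is 24.0000 ± 2.0312 = (21.9688, 26.0312).
The interval (21.9688, 26.0312) does not contain 0, so the difference is significant.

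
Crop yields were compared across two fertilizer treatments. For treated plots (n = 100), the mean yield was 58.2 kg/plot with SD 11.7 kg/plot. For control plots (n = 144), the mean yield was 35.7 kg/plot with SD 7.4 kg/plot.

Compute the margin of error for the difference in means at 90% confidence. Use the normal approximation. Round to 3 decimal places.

Per-group SEs: s₁/√n₁ = 11.7/√100 = 1.1700, s₂/√n₂ = 7.4/√144 = 0.6167.
Unpooled SE of the difference: √(1.3689 + 0.38031889) = 1.3226.
Margin of error = z* · SE = 1.645 × 1.3226 = 2.1757.

2.176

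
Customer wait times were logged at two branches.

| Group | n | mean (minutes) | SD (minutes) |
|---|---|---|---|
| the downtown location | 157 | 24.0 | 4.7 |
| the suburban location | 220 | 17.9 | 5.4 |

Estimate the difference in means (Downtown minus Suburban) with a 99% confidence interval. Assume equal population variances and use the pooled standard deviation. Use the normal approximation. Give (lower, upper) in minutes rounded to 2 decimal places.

(4.72, 7.48)

s_p = √[((n₁−1)s₁² + (n₂−1)s₂²)/(n₁+n₂−2)] = √[(156·4.7² + 219·5.4²)/375] = 5.1204.
SE = 5.1204·√(1/157 + 1/220) = 0.5350.
With z* = 2.576, margin = 2.576 × 0.5350 = 1.3782.
x̄₁ − x̄₂ = 24.0 − 17.9 = 6.1000; interval 6.1000 ± 1.3782 = (4.72, 7.48).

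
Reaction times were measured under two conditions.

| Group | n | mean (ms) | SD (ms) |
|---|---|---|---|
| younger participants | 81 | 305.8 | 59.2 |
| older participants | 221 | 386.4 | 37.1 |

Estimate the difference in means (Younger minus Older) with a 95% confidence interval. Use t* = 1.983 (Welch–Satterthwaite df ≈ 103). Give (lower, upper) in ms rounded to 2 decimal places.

SE₁ = s₁/√n₁ = 59.2/√81 = 6.5778; SE₂ = 37.1/√221 = 2.4956.
Independent samples, unequal variances: SE_diff = √(SE₁² + SE₂²) = √(43.26745284 + 6.22801936) = 7.0353.
t* = 1.983, so margin of error = 1.983 × 7.0353 = 13.9510.
Difference in means = 305.8 − 386.4 = -80.6000.
-80.6000 ± 13.9510 → (-94.55, -66.65).

(-94.55, -66.65)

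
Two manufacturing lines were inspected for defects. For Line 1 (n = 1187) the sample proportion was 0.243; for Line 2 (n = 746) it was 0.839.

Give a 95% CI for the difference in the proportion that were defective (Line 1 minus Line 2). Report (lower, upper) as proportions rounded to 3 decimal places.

(-0.632, -0.560)

Each SE is √(p̂(1−p̂)/n): √(0.2430·0.7570/1187) = 0.01245 and √(0.8390·0.1610/746) = 0.01346.
SE(p̂₁ − p̂₂) = √(SE₁² + SE₂²) = √(0.0001550025 + 0.0001811716) = 0.01834, since the two samples are independent.
At 95% confidence z* = 1.960; margin = 1.960 × 0.01834 = 0.03595.
The difference is 0.2430 − 0.8390 = -0.5960, so the interval is -0.5960 ± 0.03595 = (-0.632, -0.560).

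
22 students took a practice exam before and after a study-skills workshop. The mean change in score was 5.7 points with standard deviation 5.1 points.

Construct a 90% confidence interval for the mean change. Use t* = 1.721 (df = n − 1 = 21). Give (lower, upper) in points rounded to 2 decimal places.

Paired design: SE = s_d/√n = 5.1/√22 = 1.0873.
t* = 1.721; margin of error = 1.721 × 1.0873 = 1.8712.
5.7 ± 1.8712 → (3.83, 7.57).

(3.83, 7.57)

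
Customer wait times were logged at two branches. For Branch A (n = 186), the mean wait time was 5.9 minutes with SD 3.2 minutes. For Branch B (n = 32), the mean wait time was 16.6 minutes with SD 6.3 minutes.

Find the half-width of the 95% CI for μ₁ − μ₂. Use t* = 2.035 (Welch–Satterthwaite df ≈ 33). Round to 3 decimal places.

2.316

Standard errors of each mean: 3.2/√186 = 0.2346 and 6.3/√32 = 1.1137.
SE(x̄₁ − x̄₂) = √(0.2346² + 1.1137²) = 1.1381 for independent samples with unequal variances.
With t* = 2.035, the margin is 2.035 × 1.1381 = 2.3160.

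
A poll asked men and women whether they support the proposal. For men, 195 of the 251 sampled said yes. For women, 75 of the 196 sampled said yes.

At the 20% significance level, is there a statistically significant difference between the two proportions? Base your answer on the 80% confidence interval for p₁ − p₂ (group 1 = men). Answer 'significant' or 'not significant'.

significant

Sample proportions: 195/251 = 0.7769, 75/196 = 0.3827.
Each SE is √(p̂(1−p̂)/n): √(0.7769·0.2231/251) = 0.02628 and √(0.3827·0.6173/196) = 0.03472.
SE(p̂₁ − p̂₂) = √(SE₁² + SE₂²) = √(0.0006906384 + 0.0012054784) = 0.04354, since the two samples are independent.
At 80% confidence z* = 1.282; margin = 1.282 × 0.04354 = 0.05582.
The difference is 0.7769 − 0.3827 = 0.3942, so the interval is 0.3942 ± 0.05582 = (0.33838, 0.45002).
The interval (0.33838, 0.45002) does not contain 0, so the difference is significant.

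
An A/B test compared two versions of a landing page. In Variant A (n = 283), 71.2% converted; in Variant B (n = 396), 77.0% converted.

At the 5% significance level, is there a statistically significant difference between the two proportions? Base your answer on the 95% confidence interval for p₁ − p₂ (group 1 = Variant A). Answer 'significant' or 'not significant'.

SE₁ = √(p̂₁(1−p̂₁)/n₁) = √(0.7120·0.2880/283) = 0.02692; SE₂ = √(0.7700·0.2300/396) = 0.02115.
Independent samples: SE of the difference = √(SE₁² + SE₂²) = √(0.0007246864 + 0.0004473225) = 0.03423.
z* for 95% confidence is 1.960, so the margin of error is 1.960 × 0.03423 = 0.06709.
Point estimate p̂₁ − p̂₂ = 0.7120 − 0.7700 = -0.0580.
-0.0580 ± 0.06709 → (-0.12509, 0.00909).
The interval (-0.12509, 0.00909) contains 0, so the difference is not significant.

not significant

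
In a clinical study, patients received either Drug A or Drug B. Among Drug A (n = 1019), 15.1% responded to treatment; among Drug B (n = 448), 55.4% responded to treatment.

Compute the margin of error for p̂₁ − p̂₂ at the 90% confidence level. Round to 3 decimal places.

0.043

SE₁ = √(p̂₁(1−p̂₁)/n₁) = √(0.1510·0.8490/1019) = 0.01122; SE₂ = √(0.5540·0.4460/448) = 0.02348.
Independent samples: SE of the difference = √(SE₁² + SE₂²) = √(0.0001258884 + 0.0005513104) = 0.02602.
z* for 90% confidence is 1.645, so the margin of error is 1.645 × 0.02602 = 0.04280.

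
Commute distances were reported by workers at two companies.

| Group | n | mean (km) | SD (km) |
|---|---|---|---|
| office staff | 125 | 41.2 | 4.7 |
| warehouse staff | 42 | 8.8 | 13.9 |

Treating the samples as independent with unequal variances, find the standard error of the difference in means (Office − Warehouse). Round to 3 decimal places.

2.186

Standard errors of each mean: 4.7/√125 = 0.4204 and 13.9/√42 = 2.1448.
SE(x̄₁ − x̄₂) = √(0.4204² + 2.1448²) = 2.1856 for independent samples with unequal variances.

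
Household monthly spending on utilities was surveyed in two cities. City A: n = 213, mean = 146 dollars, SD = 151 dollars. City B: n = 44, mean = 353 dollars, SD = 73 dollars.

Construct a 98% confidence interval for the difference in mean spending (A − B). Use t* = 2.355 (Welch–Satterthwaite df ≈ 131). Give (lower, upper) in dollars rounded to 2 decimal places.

(-242.57, -171.43)

SE₁ = s₁/√n₁ = 151/√213 = 10.3463; SE₂ = 73/√44 = 11.0052.
Independent samples, unequal variances: SE_diff = √(SE₁² + SE₂²) = √(107.04592369 + 121.11442704) = 15.1050.
t* = 2.355, so margin of error = 2.355 × 15.1050 = 35.5723.
Difference in means = 146 − 353 = -207.0000.
-207.0000 ± 35.5723 → (-242.57, -171.43).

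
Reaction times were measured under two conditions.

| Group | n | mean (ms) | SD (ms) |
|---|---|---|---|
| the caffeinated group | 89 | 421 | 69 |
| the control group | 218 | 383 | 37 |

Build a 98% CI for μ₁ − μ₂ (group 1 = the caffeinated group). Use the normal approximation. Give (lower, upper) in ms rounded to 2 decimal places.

(20.02, 55.98)

Standard errors of each mean: 69/√89 = 7.3140 and 37/√218 = 2.5060.
SE(x̄₁ − x̄₂) = √(7.3140² + 2.5060²) = 7.7314 for independent samples with unequal variances.
With z* = 2.326, the margin is 2.326 × 7.7314 = 17.9832.
x̄₁ − x̄₂ = 421 − 383 = 38.0000; the interval is 38.0000 ± 17.9832 = (20.02, 55.98).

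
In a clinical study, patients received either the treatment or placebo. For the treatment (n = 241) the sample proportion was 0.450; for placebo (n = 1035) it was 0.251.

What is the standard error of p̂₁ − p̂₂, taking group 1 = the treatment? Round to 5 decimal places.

The two standard errors are √(0.4500×0.5500/241) = 0.03205 and √(0.2510×0.7490/1035) = 0.01348.
Because the samples are independent, SE_diff = √(0.03205² + 0.01348²) = 0.03477.

0.03477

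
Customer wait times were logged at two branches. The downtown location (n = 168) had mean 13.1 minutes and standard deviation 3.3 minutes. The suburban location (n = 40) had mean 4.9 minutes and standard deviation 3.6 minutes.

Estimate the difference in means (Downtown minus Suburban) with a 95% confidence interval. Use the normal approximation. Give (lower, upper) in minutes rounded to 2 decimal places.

(6.98, 9.42)

Standard errors of each mean: 3.3/√168 = 0.2546 and 3.6/√40 = 0.5692.
SE(x̄₁ − x̄₂) = √(0.2546² + 0.5692²) = 0.6235 for independent samples with unequal variances.
With z* = 1.960, the margin is 1.960 × 0.6235 = 1.2221.
x̄₁ − x̄₂ = 13.1 − 4.9 = 8.2000; the interval is 8.2000 ± 1.2221 = (6.98, 9.42).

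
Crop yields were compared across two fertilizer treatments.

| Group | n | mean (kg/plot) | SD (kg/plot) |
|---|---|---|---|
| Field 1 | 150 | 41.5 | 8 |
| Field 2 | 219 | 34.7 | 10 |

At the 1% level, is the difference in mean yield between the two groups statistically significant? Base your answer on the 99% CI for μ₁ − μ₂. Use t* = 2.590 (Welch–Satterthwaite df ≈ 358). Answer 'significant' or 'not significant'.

SE₁ = s₁/√n₁ = 8/√150 = 0.6532; SE₂ = 10/√219 = 0.6757.
Independent samples, unequal variances: SE_diff = √(SE₁² + SE₂²) = √(0.42667024 + 0.45657049) = 0.9398.
t* = 2.590, so margin of error = 2.590 × 0.9398 = 2.4341.
Difference in means = 41.5 − 34.7 = 6.8000.
6.8000 ± 2.4341 → (4.3659, 9.2341).
The interval (4.3659, 9.2341) does not contain 0, so the difference is significant.

significant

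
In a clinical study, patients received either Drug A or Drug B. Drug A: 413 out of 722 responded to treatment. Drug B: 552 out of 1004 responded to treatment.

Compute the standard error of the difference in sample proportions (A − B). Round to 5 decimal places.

p̂₁ = 413/722 = 0.5720 and p̂₂ = 552/1004 = 0.5498.
SE₁ = √(p̂₁(1−p̂₁)/n₁) = √(0.5720·0.4280/722) = 0.01841; SE₂ = √(0.5498·0.4502/1004) = 0.01570.
Independent samples: SE of the difference = √(SE₁² + SE₂²) = √(0.0003389281 + 0.00024649) = 0.02420.

0.02420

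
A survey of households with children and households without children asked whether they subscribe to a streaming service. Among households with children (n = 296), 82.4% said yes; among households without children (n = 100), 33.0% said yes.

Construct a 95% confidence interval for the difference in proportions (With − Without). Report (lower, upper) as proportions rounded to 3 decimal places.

(0.392, 0.596)

SE₁ = √(p̂₁(1−p̂₁)/n₁) = √(0.8240·0.1760/296) = 0.02213; SE₂ = √(0.3300·0.6700/100) = 0.04702.
Independent samples: SE of the difference = √(SE₁² + SE₂²) = √(0.0004897369 + 0.0022108804) = 0.05197.
z* for 95% confidence is 1.960, so the margin of error is 1.960 × 0.05197 = 0.10186.
Point estimate p̂₁ − p̂₂ = 0.8240 − 0.3300 = 0.4940.
0.4940 ± 0.10186 → (0.392, 0.596).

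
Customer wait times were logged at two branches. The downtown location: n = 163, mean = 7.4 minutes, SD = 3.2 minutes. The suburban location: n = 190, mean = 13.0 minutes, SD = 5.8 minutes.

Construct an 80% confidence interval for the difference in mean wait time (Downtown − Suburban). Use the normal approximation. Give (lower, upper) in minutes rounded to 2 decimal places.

Per-group SEs: s₁/√n₁ = 3.2/√163 = 0.2506, s₂/√n₂ = 5.8/√190 = 0.4208.
Unpooled SE of the difference: √(0.06280036 + 0.17707264) = 0.4898.
Margin of error = z* · SE = 1.282 × 0.4898 = 0.6279.
x̄₁ − x̄₂ = 7.4 − 13.0 = -5.6000.
CI: -5.6000 ± 0.6279 = (-6.23, -4.97).

(-6.23, -4.97)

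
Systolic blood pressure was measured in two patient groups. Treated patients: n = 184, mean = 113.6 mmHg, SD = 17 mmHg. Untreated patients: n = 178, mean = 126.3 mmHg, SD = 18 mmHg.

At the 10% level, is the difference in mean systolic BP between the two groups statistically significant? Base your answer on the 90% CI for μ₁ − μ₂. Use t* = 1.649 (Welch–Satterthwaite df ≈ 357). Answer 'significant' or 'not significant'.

Per-group SEs: s₁/√n₁ = 17/√184 = 1.2533, s₂/√n₂ = 18/√178 = 1.3492.
Unpooled SE of the difference: √(1.57076089 + 1.82034064) = 1.8415.
Margin of error = t* · SE = 1.649 × 1.8415 = 3.0366.
x̄₁ − x̄₂ = 113.6 − 126.3 = -12.7000.
CI: -12.7000 ± 3.0366 = (-15.7366, -9.6634).
The interval (-15.7366, -9.6634) does not contain 0, so the difference is significant.

significant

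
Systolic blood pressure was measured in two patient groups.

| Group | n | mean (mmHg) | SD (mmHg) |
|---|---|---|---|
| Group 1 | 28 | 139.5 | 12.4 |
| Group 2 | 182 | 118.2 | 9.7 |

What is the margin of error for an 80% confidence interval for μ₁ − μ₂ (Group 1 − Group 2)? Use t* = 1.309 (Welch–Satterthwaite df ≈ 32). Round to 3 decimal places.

Per-group SEs: s₁/√n₁ = 12.4/√28 = 2.3434, s₂/√n₂ = 9.7/√182 = 0.7190.
Unpooled SE of the difference: √(5.49152356 + 0.516961) = 2.4512.
Margin of error = t* · SE = 1.309 × 2.4512 = 3.2086.

3.209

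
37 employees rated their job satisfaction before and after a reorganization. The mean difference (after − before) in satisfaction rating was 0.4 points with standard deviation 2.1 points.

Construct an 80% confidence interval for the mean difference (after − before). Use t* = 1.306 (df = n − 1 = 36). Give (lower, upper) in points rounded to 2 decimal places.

(-0.05, 0.85)

This is a matched-pairs design, so SE = s_d/√n = 2.1/√37 = 0.3452.
Margin = 1.306 × 0.3452 = 0.4508; the interval is 0.4 ± 0.4508 = (-0.05, 0.85).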